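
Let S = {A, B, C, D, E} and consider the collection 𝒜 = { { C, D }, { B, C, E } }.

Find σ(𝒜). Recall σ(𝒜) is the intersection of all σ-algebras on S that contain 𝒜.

σ(𝒜) = { {  }, { A }, { C }, { D }, { A, C }, { A, D }, { B, E }, { C, D }, { A, B, E }, { A, C, D }, { B, C, E }, { B, D, E }, { A, B, C, E }, { A, B, D, E }, { B, C, D, E }, S }

Check:
Initial family (4 sets): { {  }, { C, D }, { B, C, E }, S }.
Iteration 1. New:
  { A, D }  = S∖{ B, C, E }
  { A, B, E }  = S∖{ C, D }
  { B, C, D, E }  = { C, D } ∪ { B, C, E }
  [7 total]
Iteration 2. New:
  { A }  = S∖{ B, C, D, E }
  { A, C, D }  = { C, D } ∪ { A, D }
  { A, B, C, E }  = { A, B, E } ∪ { B, C, E }
  { A, B, D, E }  = { A, B, E } ∪ { A, D }
  [11 total]
Iteration 3 (3 new):
  { C }  = S∖{ A, B, D, E }
  { D }  = S∖{ A, B, C, E }
  { B, E }  = S∖{ A, C, D }
  [14 total]
Iteration 4: 2 new —
  { A, C }  = { C } ∪ { A }
  { B, D, E }  = { B, E } ∪ { D }
  [16 total]
Iteration 5: stable.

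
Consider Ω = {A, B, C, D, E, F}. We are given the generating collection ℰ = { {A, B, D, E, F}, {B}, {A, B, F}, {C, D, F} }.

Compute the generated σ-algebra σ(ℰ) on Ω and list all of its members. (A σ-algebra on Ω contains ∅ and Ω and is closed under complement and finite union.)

σ(ℰ) (64 sets): { {}, {A}, {B}, {C}, {D}, {E}, {F}, {A, B}, {A, C}, {A, D}, {A, E}, {A, F}, {B, C}, {B, D}, {B, E}, {B, F}, {C, D}, {C, E}, {C, F}, {D, E}, {D, F}, {E, F}, {A, B, C}, {A, B, D}, {A, B, E}, {A, B, F}, {A, C, D}, {A, C, E}, {A, C, F}, {A, D, E}, {A, D, F}, {A, E, F}, {B, C, D}, {B, C, E}, {B, C, F}, {B, D, E}, {B, D, F}, {B, E, F}, {C, D, E}, {C, D, F}, {C, E, F}, {D, E, F}, {A, B, C, D}, {A, B, C, E}, {A, B, C, F}, {A, B, D, E}, {A, B, D, F}, {A, B, E, F}, {A, C, D, E}, {A, C, D, F}, {A, C, E, F}, {A, D, E, F}, {B, C, D, E}, {B, C, D, F}, {B, C, E, F}, {B, D, E, F}, {C, D, E, F}, {A, B, C, D, E}, {A, B, C, D, F}, {A, B, C, E, F}, {A, B, D, E, F}, {A, C, D, E, F}, {B, C, D, E, F}, Ω }

Trace:
Take S₀ = ℰ ∪ {∅, Ω} = { {}, {B}, {A, B, F}, {C, D, F}, {A, B, D, E, F}, Ω }.
Iteration 1 (6 new):
  {C}  = complement {A, B, D, E, F}
  {A, B, E}  = complement {C, D, F}
  {C, D, E}  = complement {A, B, F}
  {B, C, D, F}  = {B} ∪ {C, D, F}
  {A, B, C, D, F}  = {A, B, F} ∪ {C, D, F}
  {A, C, D, E, F}  = complement {B}
  — 12 sets.
Iteration 2: +10 →
  {E}  = complement {A, B, C, D, F}
  {A, E}  = complement {B, C, D, F}
  {B, C}  = {B} ∪ {C}
  {A, B, C, E}  = {C} ∪ {A, B, E}
  {A, B, C, F}  = {C} ∪ {A, B, F}
  {A, B, E, F}  = {A, B, E} ∪ {A, B, F}
  {B, C, D, E}  = {C, D, E} ∪ {B}
  {C, D, E, F}  = {C, D, E} ∪ {C, D, F}
  {A, B, C, D, E}  = {C, D, E} ∪ {A, B, E}
  {B, C, D, E, F}  = {C, D, E} ∪ {B, C, D, F}
  — 22 sets.
Iteration 3: +14 →
  {A}  = complement {B, C, D, E, F}
  {F}  = complement {A, B, C, D, E}
  {A, B}  = complement {C, D, E, F}
  {A, F}  = complement {B, C, D, E}
  {B, E}  = {B} ∪ {E}
  {C, D}  = complement {A, B, E, F}
  {C, E}  = {E} ∪ {C}
  {D, E}  = complement {A, B, C, F}
  {D, F}  = complement {A, B, C, E}
  {A, C, E}  = {A, E} ∪ {C}
  {B, C, E}  = {E} ∪ {B, C}
  {A, C, D, E}  = {C, D, E} ∪ {A, E}
  {A, D, E, F}  = complement {B, C}
  {A, B, C, E, F}  = {A, E} ∪ {A, B, C, F}
  — 36 sets.
Iteration 4 (25 new):
  {D}  = complement {A, B, C, E, F}
  {A, C}  = {C} ∪ {A}
  {B, F}  = complement {A, C, D, E}
  {C, F}  = {F} ∪ {C}
  {E, F}  = {F} ∪ {E}
  {A, B, C}  = {A, B} ∪ {C}
  {A, C, D}  = {C, D} ∪ {A}
  {A, C, F}  = {A, F} ∪ {C}
  {A, D, E}  = {D, E} ∪ {A, E}
  {A, D, F}  = complement {B, C, E}
  {A, E, F}  = {A, F} ∪ {E}
  {B, C, D}  = {C, D} ∪ {B}
  {B, C, F}  = {F} ∪ {B, C}
  {B, D, E}  = {B, E} ∪ {D, E}
  {B, D, F}  = complement {A, C, E}
  {B, E, F}  = {B, E} ∪ {F}
  {C, E, F}  = {F} ∪ {C, E}
  {D, E, F}  = {F} ∪ {D, E}
  {A, B, C, D}  = {C, D} ∪ {A, B}
  {A, B, D, E}  = {A, B} ∪ {D, E}
  {A, B, D, F}  = complement {C, E}
  {A, C, D, F}  = complement {B, E}
  {A, C, E, F}  = {A, F} ∪ {A, C, E}
  {B, C, E, F}  = {F} ∪ {B, C, E}
  {B, D, E, F}  = {B, E} ∪ {D, F}
  — 61 sets.
Iteration 5: +3 →
  {A, D}  = complement {B, C, E, F}
  {B, D}  = complement {A, C, E, F}
  {A, B, D}  = complement {C, E, F}
  — 64 sets.
After Iteration 6 the family is unchanged; done.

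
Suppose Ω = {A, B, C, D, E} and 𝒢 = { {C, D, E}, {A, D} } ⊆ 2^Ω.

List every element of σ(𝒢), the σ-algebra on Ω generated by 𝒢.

σ(𝒢) = { {}, {A}, {B}, {D}, {A, B}, {A, D}, {B, D}, {C, E}, {A, B, D}, {A, C, E}, {B, C, E}, {C, D, E}, {A, B, C, E}, {A, C, D, E}, {B, C, D, E}, Ω }

Check:
Take S₀ = 𝒢 ∪ {∅, Ω} = { {}, {A, D}, {C, D, E}, Ω }.
Round 1: +3 →
  {A, B}  = complement {C, D, E}
  {B, C, E}  = complement {A, D}
  {A, C, D, E}  = {C, D, E} ∪ {A, D}
Round 2 adds 4:
  {B}  = complement {A, C, D, E}
  {A, B, D}  = {A, D} ∪ {A, B}
  {A, B, C, E}  = {B, C, E} ∪ {A, B}
  {B, C, D, E}  = {C, D, E} ∪ {B, C, E}
Round 3 (3 new):
  {A}  = complement {B, C, D, E}
  {D}  = complement {A, B, C, E}
  {C, E}  = complement {A, B, D}
Round 4: 2 new —
  {B, D}  = {D} ∪ {B}
  {A, C, E}  = {C, E} ∪ {A}
Round 5: no new sets; the family is a σ-algebra.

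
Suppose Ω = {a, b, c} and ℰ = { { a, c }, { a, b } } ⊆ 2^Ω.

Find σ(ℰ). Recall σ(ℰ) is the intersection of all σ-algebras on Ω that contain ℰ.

|σ(ℰ)| = 8.  σ(ℰ) = { ∅, { a }, { b }, { c }, { a, b }, { a, c }, { b, c }, Ω }

Working:
Begin from { ∅, { a, b }, { a, c }, Ω } (that is, ℰ plus ∅ and Ω).
Pass 1 adds 2:
  { b }  = complement { a, c }
  { c }  = complement { a, b }
  (now 6)
Pass 2 adds 1:
  { b, c }  = { c } ∪ { b }
  (now 7)
Pass 3: 1 new —
  { a }  = complement { b, c }
  (now 8)
Pass 4: no new sets; the family is a σ-algebra.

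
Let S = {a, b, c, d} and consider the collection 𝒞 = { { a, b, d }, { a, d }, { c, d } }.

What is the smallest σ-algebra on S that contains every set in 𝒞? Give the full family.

σ(𝒞) = { {  }, { a }, { b }, { c }, { d }, { a, b }, { a, c }, { a, d }, { b, c }, { b, d }, { c, d }, { a, b, c }, { a, b, d }, { a, c, d }, { b, c, d }, S }

Check:
Begin from { {  }, { a, d }, { c, d }, { a, b, d }, S } (that is, 𝒞 plus ∅ and S).
Step 1. New:
  { c }  = complement { a, b, d }
  { a, b }  = complement { c, d }
  { b, c }  = complement { a, d }
  { a, c, d }  = { c, d } ∪ { a, d }
  (now 9)
Step 2: +3 →
  { b }  = complement { a, c, d }
  { a, b, c }  = { a, b } ∪ { c }
  { b, c, d }  = { c, d } ∪ { b, c }
  (now 12)
Step 3: +2 →
  { a }  = complement { b, c, d }
  { d }  = complement { a, b, c }
  (now 14)
Step 4: +2 →
  { a, c }  = { c } ∪ { a }
  { b, d }  = { d } ∪ { b }
  (now 16)
Step 5: closed — nothing new.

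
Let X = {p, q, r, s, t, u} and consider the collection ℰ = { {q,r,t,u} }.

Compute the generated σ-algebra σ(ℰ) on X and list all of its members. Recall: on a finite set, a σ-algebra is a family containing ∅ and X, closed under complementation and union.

Take S₀ = ℰ ∪ {∅, X} = { {}, {q,r,t,u}, X }.
Round 1: 1 new —
  {p,s}  = complement {q,r,t,u}
Round 2: stable.

Hence σ(ℰ) has 4 members: { {}, {p,s}, {q,r,t,u}, X }.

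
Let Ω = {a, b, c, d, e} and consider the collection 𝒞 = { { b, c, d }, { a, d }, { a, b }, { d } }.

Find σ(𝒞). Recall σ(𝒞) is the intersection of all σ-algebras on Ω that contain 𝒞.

|σ(𝒞)| = 32.  σ(𝒞) = { {  }, { a }, { b }, { c }, { d }, { e }, { a, b }, { a, c }, { a, d }, { a, e }, { b, c }, { b, d }, { b, e }, { c, d }, { c, e }, { d, e }, { a, b, c }, { a, b, d }, { a, b, e }, { a, c, d }, { a, c, e }, { a, d, e }, { b, c, d }, { b, c, e }, { b, d, e }, { c, d, e }, { a, b, c, d }, { a, b, c, e }, { a, b, d, e }, { a, c, d, e }, { b, c, d, e }, Ω }

Derivation:
Seed the family with 𝒞 together with ∅ and Ω: { {  }, { d }, { a, b }, { a, d }, { b, c, d }, Ω }.
Iteration 1 adds 6:
  { a, e }  = complement { b, c, d }
  { a, b, d }  = { a, d } ∪ { a, b }
  { b, c, e }  = complement { a, d }
  { c, d, e }  = complement { a, b }
  { a, b, c, d }  = { b, c, d } ∪ { a, d }
  { a, b, c, e }  = complement { d }
  [12 total]
Iteration 2: +7 →
  { e }  = complement { a, b, c, d }
  { c, e }  = complement { a, b, d }
  { a, b, e }  = { a, b } ∪ { a, e }
  { a, d, e }  = { a, d } ∪ { a, e }
  { a, b, d, e }  = { a, b, d } ∪ { a, e }
  { a, c, d, e }  = { c, d, e } ∪ { a, d }
  { b, c, d, e }  = { c, d, e } ∪ { b, c, d }
  [19 total]
Iteration 3: 7 new —
  { a }  = complement { b, c, d, e }
  { b }  = complement { a, c, d, e }
  { c }  = complement { a, b, d, e }
  { b, c }  = complement { a, d, e }
  { c, d }  = complement { a, b, e }
  { d, e }  = { e } ∪ { d }
  { a, c, e }  = { a, e } ∪ { c, e }
  [26 total]
Iteration 4 adds 6:
  { a, c }  = { c } ∪ { a }
  { b, d }  = complement { a, c, e }
  { b, e }  = { b } ∪ { e }
  { a, b, c }  = complement { d, e }
  { a, c, d }  = { c, d } ∪ { a, d }
  { b, d, e }  = { b } ∪ { d, e }
  [32 total]
Iteration 5: closed — nothing new.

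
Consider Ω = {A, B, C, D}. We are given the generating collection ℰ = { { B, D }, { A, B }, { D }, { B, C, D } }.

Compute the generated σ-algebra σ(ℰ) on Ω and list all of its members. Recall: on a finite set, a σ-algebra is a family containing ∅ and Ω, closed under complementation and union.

σ(ℰ) = { {}, { A }, { B }, { C }, { D }, { A, B }, { A, C }, { A, D }, { B, C }, { B, D }, { C, D }, { A, B, C }, { A, B, D }, { A, C, D }, { B, C, D }, Ω }

Check:
Seed the family with ℰ together with ∅ and Ω: { {}, { D }, { A, B }, { B, D }, { B, C, D }, Ω }.
Round 1 adds 5:
  { A }  = { B, C, D }ᶜ
  { A, C }  = { B, D }ᶜ
  { C, D }  = { A, B }ᶜ
  { A, B, C }  = { D }ᶜ
  { A, B, D }  = { A, B } ∪ { D }
Round 2: 3 new —
  { C }  = { A, B, D }ᶜ
  { A, D }  = { D } ∪ { A }
  { A, C, D }  = { C, D } ∪ { A, C }
Round 3 adds 2:
  { B }  = { A, C, D }ᶜ
  { B, C }  = { A, D }ᶜ
Round 4: no new sets; the family is a σ-algebra.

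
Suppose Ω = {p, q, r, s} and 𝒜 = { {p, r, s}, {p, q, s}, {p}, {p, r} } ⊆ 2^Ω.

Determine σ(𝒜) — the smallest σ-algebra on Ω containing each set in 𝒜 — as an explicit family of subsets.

Answer: σ(𝒜) = { {}, {p}, {q}, {r}, {s}, {p, q}, {p, r}, {p, s}, {q, r}, {q, s}, {r, s}, {p, q, r}, {p, q, s}, {p, r, s}, {q, r, s}, Ω }

Trace:
Initial family (6 sets): { {}, {p}, {p, r}, {p, q, s}, {p, r, s}, Ω }.
Pass 1 (4 new):
  {q}  = {p, r, s}ᶜ
  {r}  = {p, q, s}ᶜ
  {q, s}  = {p, r}ᶜ
  {q, r, s}  = {p}ᶜ
  |family| = 10
Pass 2 adds 3:
  {p, q}  = {q} ∪ {p}
  {q, r}  = {q} ∪ {r}
  {p, q, r}  = {q} ∪ {p, r}
  |family| = 13
Pass 3 (3 new):
  {s}  = {p, q, r}ᶜ
  {p, s}  = {q, r}ᶜ
  {r, s}  = {p, q}ᶜ
  |family| = 16
Pass 4: closed — nothing new.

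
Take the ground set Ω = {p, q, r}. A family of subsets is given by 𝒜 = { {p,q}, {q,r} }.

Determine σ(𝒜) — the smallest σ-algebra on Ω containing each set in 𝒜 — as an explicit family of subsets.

Seed the family with 𝒜 together with ∅ and Ω: { ∅, {p,q}, {q,r}, Ω }.
Step 1 (2 new):
  {p}  = Ω∖{q,r}
  {r}  = Ω∖{p,q}
Step 2: 1 new —
  {p,r}  = {r} ∪ {p}
Step 3. New:
  {q}  = Ω∖{p,r}
Step 4 adds nothing — fixpoint reached.

σ(𝒜) = { ∅, {p}, {q}, {r}, {p,q}, {p,r}, {q,r}, Ω }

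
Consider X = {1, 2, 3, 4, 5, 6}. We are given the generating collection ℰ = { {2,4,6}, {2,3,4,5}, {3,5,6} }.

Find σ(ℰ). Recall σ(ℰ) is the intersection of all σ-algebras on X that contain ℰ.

σ(ℰ) (16 sets): { ∅, {1}, {6}, {1,6}, {2,4}, {3,5}, {1,2,4}, {1,3,5}, {2,4,6}, {3,5,6}, {1,2,4,6}, {1,3,5,6}, {2,3,4,5}, {1,2,3,4,5}, {2,3,4,5,6}, X }

Derivation:
Initial family (5 sets): { ∅, {2,4,6}, {3,5,6}, {2,3,4,5}, X }.
Iteration 1 (4 new):
  {1,6}  = X∖{2,3,4,5}
  {1,2,4}  = X∖{3,5,6}
  {1,3,5}  = X∖{2,4,6}
  {2,3,4,5,6}  = {2,4,6} ∪ {3,5,6}
  (now 9)
Iteration 2: 4 new —
  {1}  = X∖{2,3,4,5,6}
  {1,2,4,6}  = {2,4,6} ∪ {1,6}
  {1,3,5,6}  = {1,6} ∪ {1,3,5}
  {1,2,3,4,5}  = {1,3,5} ∪ {2,3,4,5}
  (now 13)
Iteration 3 (3 new):
  {6}  = X∖{1,2,3,4,5}
  {2,4}  = X∖{1,3,5,6}
  {3,5}  = X∖{1,2,4,6}
  (now 16)
After Iteration 4 the family is unchanged; done.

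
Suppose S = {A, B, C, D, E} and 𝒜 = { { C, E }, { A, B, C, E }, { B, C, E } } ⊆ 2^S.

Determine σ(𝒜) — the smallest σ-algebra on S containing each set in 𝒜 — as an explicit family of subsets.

σ(𝒜) = { ∅, { A }, { B }, { D }, { A, B }, { A, D }, { B, D }, { C, E }, { A, B, D }, { A, C, E }, { B, C, E }, { C, D, E }, { A, B, C, E }, { A, C, D, E }, { B, C, D, E }, S }

Derivation:
Initial family (5 sets): { ∅, { C, E }, { B, C, E }, { A, B, C, E }, S }.
Step 1: 3 new —
  { D }  = ᶜ of { A, B, C, E }
  { A, D }  = ᶜ of { B, C, E }
  { A, B, D }  = ᶜ of { C, E }
  (now 8)
Step 2. New:
  { C, D, E }  = { D } ∪ { C, E }
  { A, C, D, E }  = { C, E } ∪ { A, D }
  { B, C, D, E }  = { D } ∪ { B, C, E }
  (now 11)
Step 3: 3 new —
  { A }  = ᶜ of { B, C, D, E }
  { B }  = ᶜ of { A, C, D, E }
  { A, B }  = ᶜ of { C, D, E }
  (now 14)
Step 4 adds 2:
  { B, D }  = { D } ∪ { B }
  { A, C, E }  = { C, E } ∪ { A }
  (now 16)
Step 5: already closed under ᶜ and ∪.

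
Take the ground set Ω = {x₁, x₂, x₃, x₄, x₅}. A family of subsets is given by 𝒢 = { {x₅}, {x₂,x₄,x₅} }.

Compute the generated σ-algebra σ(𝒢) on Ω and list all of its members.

Initial family (4 sets): { ∅, {x₅}, {x₂,x₄,x₅}, Ω }.
Pass 1 (2 new):
  {x₁,x₃}  = ᶜ of {x₂,x₄,x₅}
  {x₁,x₂,x₃,x₄}  = ᶜ of {x₅}
Pass 2: +1 →
  {x₁,x₃,x₅}  = {x₁,x₃} ∪ {x₅}
Pass 3: 1 new —
  {x₂,x₄}  = ᶜ of {x₁,x₃,x₅}
Pass 4: closed — nothing new.

σ(𝒢) = { ∅, {x₅}, {x₁,x₃}, {x₂,x₄}, {x₁,x₃,x₅}, {x₂,x₄,x₅}, {x₁,x₂,x₃,x₄}, Ω }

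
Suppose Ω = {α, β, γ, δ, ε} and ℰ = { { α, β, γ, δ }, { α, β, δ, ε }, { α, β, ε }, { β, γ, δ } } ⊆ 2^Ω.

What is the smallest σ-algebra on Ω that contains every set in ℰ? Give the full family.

σ(ℰ) = { ∅, { α }, { β }, { γ }, { δ }, { ε }, { α, β }, { α, γ }, { α, δ }, { α, ε }, { β, γ }, { β, δ }, { β, ε }, { γ, δ }, { γ, ε }, { δ, ε }, { α, β, γ }, { α, β, δ }, { α, β, ε }, { α, γ, δ }, { α, γ, ε }, { α, δ, ε }, { β, γ, δ }, { β, γ, ε }, { β, δ, ε }, { γ, δ, ε }, { α, β, γ, δ }, { α, β, γ, ε }, { α, β, δ, ε }, { α, γ, δ, ε }, { β, γ, δ, ε }, Ω }

Derivation:
Start: ℰ ∪ {∅, Ω} = { ∅, { α, β, ε }, { β, γ, δ }, { α, β, γ, δ }, { α, β, δ, ε }, Ω }.
Step 1 (4 new):
  { γ }  = complement { α, β, δ, ε }
  { ε }  = complement { α, β, γ, δ }
  { α, ε }  = complement { β, γ, δ }
  { γ, δ }  = complement { α, β, ε }
  — 10 sets.
Step 2 adds 6:
  { γ, ε }  = { ε } ∪ { γ }
  { α, γ, ε }  = { γ } ∪ { α, ε }
  { γ, δ, ε }  = { γ, δ } ∪ { ε }
  { α, β, γ, ε }  = { γ } ∪ { α, β, ε }
  { α, γ, δ, ε }  = { γ, δ } ∪ { α, ε }
  { β, γ, δ, ε }  = { β, γ, δ } ∪ { ε }
  — 16 sets.
Step 3 (6 new):
  { α }  = complement { β, γ, δ, ε }
  { β }  = complement { α, γ, δ, ε }
  { δ }  = complement { α, β, γ, ε }
  { α, β }  = complement { γ, δ, ε }
  { β, δ }  = complement { α, γ, ε }
  { α, β, δ }  = complement { γ, ε }
  — 22 sets.
Step 4 (10 new):
  { α, γ }  = { γ } ∪ { α }
  { α, δ }  = { δ } ∪ { α }
  { β, γ }  = { β } ∪ { γ }
  { β, ε }  = { β } ∪ { ε }
  { δ, ε }  = { ε } ∪ { δ }
  { α, β, γ }  = { α, β } ∪ { γ }
  { α, γ, δ }  = { γ, δ } ∪ { α }
  { α, δ, ε }  = { α, ε } ∪ { δ }
  { β, γ, ε }  = { β } ∪ { γ, ε }
  { β, δ, ε }  = { ε } ∪ { β, δ }
  — 32 sets.
After Step 5 the family is unchanged; done.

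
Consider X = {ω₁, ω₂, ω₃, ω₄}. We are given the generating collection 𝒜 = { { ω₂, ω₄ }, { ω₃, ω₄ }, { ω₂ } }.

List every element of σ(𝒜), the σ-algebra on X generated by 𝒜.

Begin from { ∅, { ω₂ }, { ω₂, ω₄ }, { ω₃, ω₄ }, X } (that is, 𝒜 plus ∅ and X).
Round 1. New:
  { ω₁, ω₂ }  = ᶜ of { ω₃, ω₄ }
  { ω₁, ω₃ }  = ᶜ of { ω₂, ω₄ }
  { ω₁, ω₃, ω₄ }  = ᶜ of { ω₂ }
  { ω₂, ω₃, ω₄ }  = { ω₃, ω₄ } ∪ { ω₂ }
Round 2: 3 new —
  { ω₁ }  = ᶜ of { ω₂, ω₃, ω₄ }
  { ω₁, ω₂, ω₃ }  = { ω₁, ω₂ } ∪ { ω₁, ω₃ }
  { ω₁, ω₂, ω₄ }  = { ω₁, ω₂ } ∪ { ω₂, ω₄ }
Round 3: +2 →
  { ω₃ }  = ᶜ of { ω₁, ω₂, ω₄ }
  { ω₄ }  = ᶜ of { ω₁, ω₂, ω₃ }
Round 4 adds 2:
  { ω₁, ω₄ }  = { ω₄ } ∪ { ω₁ }
  { ω₂, ω₃ }  = { ω₃ } ∪ { ω₂ }
Round 5: stable.

σ(𝒜) = { ∅, { ω₁ }, { ω₂ }, { ω₃ }, { ω₄ }, { ω₁, ω₂ }, { ω₁, ω₃ }, { ω₁, ω₄ }, { ω₂, ω₃ }, { ω₂, ω₄ }, { ω₃, ω₄ }, { ω₁, ω₂, ω₃ }, { ω₁, ω₂, ω₄ }, { ω₁, ω₃, ω₄ }, { ω₂, ω₃, ω₄ }, X }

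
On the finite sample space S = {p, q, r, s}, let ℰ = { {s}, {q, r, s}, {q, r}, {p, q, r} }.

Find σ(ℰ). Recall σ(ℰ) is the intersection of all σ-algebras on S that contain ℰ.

Begin from { {}, {s}, {q, r}, {p, q, r}, {q, r, s}, S } (that is, ℰ plus ∅ and S).
Iteration 1: +2 →
  {p}  = {q, r, s}ᶜ
  {p, s}  = {q, r}ᶜ
  — 8 sets.
Iteration 2: no new sets; the family is a σ-algebra.

Hence σ(ℰ) has 8 members: { {}, {p}, {s}, {p, s}, {q, r}, {p, q, r}, {q, r, s}, S }.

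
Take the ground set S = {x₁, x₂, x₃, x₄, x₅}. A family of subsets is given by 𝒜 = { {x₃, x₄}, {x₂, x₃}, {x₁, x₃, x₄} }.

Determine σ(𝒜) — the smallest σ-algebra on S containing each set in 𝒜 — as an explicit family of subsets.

σ(𝒜) = { ∅, {x₁}, {x₂}, {x₃}, {x₄}, {x₅}, {x₁, x₂}, {x₁, x₃}, {x₁, x₄}, {x₁, x₅}, {x₂, x₃}, {x₂, x₄}, {x₂, x₅}, {x₃, x₄}, {x₃, x₅}, {x₄, x₅}, {x₁, x₂, x₃}, {x₁, x₂, x₄}, {x₁, x₂, x₅}, {x₁, x₃, x₄}, {x₁, x₃, x₅}, {x₁, x₄, x₅}, {x₂, x₃, x₄}, {x₂, x₃, x₅}, {x₂, x₄, x₅}, {x₃, x₄, x₅}, {x₁, x₂, x₃, x₄}, {x₁, x₂, x₃, x₅}, {x₁, x₂, x₄, x₅}, {x₁, x₃, x₄, x₅}, {x₂, x₃, x₄, x₅}, S }

Working:
Take S₀ = 𝒜 ∪ {∅, S} = { ∅, {x₂, x₃}, {x₃, x₄}, {x₁, x₃, x₄}, S }.
Pass 1 (5 new):
  {x₂, x₅}  = {x₁, x₃, x₄}ᶜ
  {x₁, x₂, x₅}  = {x₃, x₄}ᶜ
  {x₁, x₄, x₅}  = {x₂, x₃}ᶜ
  {x₂, x₃, x₄}  = {x₃, x₄} ∪ {x₂, x₃}
  {x₁, x₂, x₃, x₄}  = {x₁, x₃, x₄} ∪ {x₂, x₃}
  [10 total]
Pass 2. New:
  {x₅}  = {x₁, x₂, x₃, x₄}ᶜ
  {x₁, x₅}  = {x₂, x₃, x₄}ᶜ
  {x₂, x₃, x₅}  = {x₂, x₅} ∪ {x₂, x₃}
  {x₁, x₂, x₃, x₅}  = {x₁, x₂, x₅} ∪ {x₂, x₃}
  {x₁, x₂, x₄, x₅}  = {x₁, x₄, x₅} ∪ {x₂, x₅}
  {x₁, x₃, x₄, x₅}  = {x₁, x₄, x₅} ∪ {x₃, x₄}
  {x₂, x₃, x₄, x₅}  = {x₂, x₅} ∪ {x₃, x₄}
  [17 total]
Pass 3 adds 6:
  {x₁}  = {x₂, x₃, x₄, x₅}ᶜ
  {x₂}  = {x₁, x₃, x₄, x₅}ᶜ
  {x₃}  = {x₁, x₂, x₄, x₅}ᶜ
  {x₄}  = {x₁, x₂, x₃, x₅}ᶜ
  {x₁, x₄}  = {x₂, x₃, x₅}ᶜ
  {x₃, x₄, x₅}  = {x₃, x₄} ∪ {x₅}
  [23 total]
Pass 4. New:
  {x₁, x₂}  = {x₃, x₄, x₅}ᶜ
  {x₁, x₃}  = {x₃} ∪ {x₁}
  {x₂, x₄}  = {x₂} ∪ {x₄}
  {x₃, x₅}  = {x₅} ∪ {x₃}
  {x₄, x₅}  = {x₅} ∪ {x₄}
  {x₁, x₂, x₃}  = {x₂, x₃} ∪ {x₁}
  {x₁, x₂, x₄}  = {x₂} ∪ {x₁, x₄}
  {x₁, x₃, x₅}  = {x₃} ∪ {x₁, x₅}
  {x₂, x₄, x₅}  = {x₂, x₅} ∪ {x₄}
  [32 total]
Pass 5: closed — nothing new.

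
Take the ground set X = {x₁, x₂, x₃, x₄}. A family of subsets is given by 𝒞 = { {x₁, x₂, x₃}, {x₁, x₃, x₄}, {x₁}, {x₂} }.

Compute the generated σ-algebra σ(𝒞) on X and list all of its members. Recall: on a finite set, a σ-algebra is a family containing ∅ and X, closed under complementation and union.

σ(𝒞) = { ∅, {x₁}, {x₂}, {x₃}, {x₄}, {x₁, x₂}, {x₁, x₃}, {x₁, x₄}, {x₂, x₃}, {x₂, x₄}, {x₃, x₄}, {x₁, x₂, x₃}, {x₁, x₂, x₄}, {x₁, x₃, x₄}, {x₂, x₃, x₄}, X }

Working:
Initial family (6 sets): { ∅, {x₁}, {x₂}, {x₁, x₂, x₃}, {x₁, x₃, x₄}, X }.
Round 1 (3 new):
  {x₄}  = X∖{x₁, x₂, x₃}
  {x₁, x₂}  = {x₂} ∪ {x₁}
  {x₂, x₃, x₄}  = X∖{x₁}
  (now 9)
Round 2: 4 new —
  {x₁, x₄}  = {x₄} ∪ {x₁}
  {x₂, x₄}  = {x₂} ∪ {x₄}
  {x₃, x₄}  = X∖{x₁, x₂}
  {x₁, x₂, x₄}  = {x₁, x₂} ∪ {x₄}
  (now 13)
Round 3 (3 new):
  {x₃}  = X∖{x₁, x₂, x₄}
  {x₁, x₃}  = X∖{x₂, x₄}
  {x₂, x₃}  = X∖{x₁, x₄}
  (now 16)
After Round 4 the family is unchanged; done.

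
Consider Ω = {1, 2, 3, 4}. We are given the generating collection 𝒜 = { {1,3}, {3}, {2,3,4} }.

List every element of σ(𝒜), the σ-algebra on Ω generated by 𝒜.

Begin from { ∅, {3}, {1,3}, {2,3,4}, Ω } (that is, 𝒜 plus ∅ and Ω).
Round 1 (3 new):
  {1}  = ᶜ of {2,3,4}
  {2,4}  = ᶜ of {1,3}
  {1,2,4}  = ᶜ of {3}
  — 8 sets.
After Round 2 the family is unchanged; done.

σ(𝒜) = { ∅, {1}, {3}, {1,3}, {2,4}, {1,2,4}, {2,3,4}, Ω }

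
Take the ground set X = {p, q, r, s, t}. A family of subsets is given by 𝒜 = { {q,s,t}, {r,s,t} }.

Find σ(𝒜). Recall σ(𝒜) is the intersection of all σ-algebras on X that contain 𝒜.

Begin from { {}, {q,s,t}, {r,s,t}, X } (that is, 𝒜 plus ∅ and X).
Pass 1 (3 new):
  {p,q}  = complement {r,s,t}
  {p,r}  = complement {q,s,t}
  {q,r,s,t}  = {r,s,t} ∪ {q,s,t}
Pass 2. New:
  {p}  = complement {q,r,s,t}
  {p,q,r}  = {p,q} ∪ {p,r}
  {p,q,s,t}  = {p,q} ∪ {q,s,t}
  {p,r,s,t}  = {r,s,t} ∪ {p,r}
Pass 3: +3 →
  {q}  = complement {p,r,s,t}
  {r}  = complement {p,q,s,t}
  {s,t}  = complement {p,q,r}
Pass 4 (2 new):
  {q,r}  = {r} ∪ {q}
  {p,s,t}  = {s,t} ∪ {p}
After Pass 5 the family is unchanged; done.

Hence σ(𝒜) has 16 members: { {}, {p}, {q}, {r}, {p,q}, {p,r}, {q,r}, {s,t}, {p,q,r}, {p,s,t}, {q,s,t}, {r,s,t}, {p,q,s,t}, {p,r,s,t}, {q,r,s,t}, X }.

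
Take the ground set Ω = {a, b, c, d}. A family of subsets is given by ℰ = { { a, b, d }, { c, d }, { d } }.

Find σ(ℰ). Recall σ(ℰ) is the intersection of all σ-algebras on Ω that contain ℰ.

σ(ℰ) = { {  }, { c }, { d }, { a, b }, { c, d }, { a, b, c }, { a, b, d }, Ω }

Working:
Initial family (5 sets): { {  }, { d }, { c, d }, { a, b, d }, Ω }.
Round 1: 3 new —
  { c }  = { a, b, d }ᶜ
  { a, b }  = { c, d }ᶜ
  { a, b, c }  = { d }ᶜ
  |family| = 8
Round 2: closed — nothing new.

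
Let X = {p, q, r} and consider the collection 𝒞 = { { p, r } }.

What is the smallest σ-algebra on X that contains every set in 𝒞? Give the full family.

Start: 𝒞 ∪ {∅, X} = { {}, { p, r }, X }.
Step 1: 1 new —
  { q }  = { p, r }ᶜ
Step 2: no new sets; the family is a σ-algebra.

σ(𝒞) = { {}, { q }, { p, r }, X }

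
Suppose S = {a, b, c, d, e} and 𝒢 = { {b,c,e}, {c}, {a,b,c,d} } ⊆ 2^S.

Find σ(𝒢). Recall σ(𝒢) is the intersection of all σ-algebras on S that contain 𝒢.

Start: 𝒢 ∪ {∅, S} = { {}, {c}, {b,c,e}, {a,b,c,d}, S }.
Step 1 adds 3:
  {e}  = S∖{a,b,c,d}
  {a,d}  = S∖{b,c,e}
  {a,b,d,e}  = S∖{c}
  (now 8)
Step 2: +3 →
  {c,e}  = {c} ∪ {e}
  {a,c,d}  = {c} ∪ {a,d}
  {a,d,e}  = {a,d} ∪ {e}
  (now 11)
Step 3: 4 new —
  {b,c}  = S∖{a,d,e}
  {b,e}  = S∖{a,c,d}
  {a,b,d}  = S∖{c,e}
  {a,c,d,e}  = {a,d,e} ∪ {c}
  (now 15)
Step 4 (1 new):
  {b}  = S∖{a,c,d,e}
  (now 16)
Step 5 adds nothing — fixpoint reached.

σ(𝒢) = { {}, {b}, {c}, {e}, {a,d}, {b,c}, {b,e}, {c,e}, {a,b,d}, {a,c,d}, {a,d,e}, {b,c,e}, {a,b,c,d}, {a,b,d,e}, {a,c,d,e}, S }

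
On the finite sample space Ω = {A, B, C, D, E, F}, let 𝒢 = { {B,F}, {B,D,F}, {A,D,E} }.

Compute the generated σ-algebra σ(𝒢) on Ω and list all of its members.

Start: 𝒢 ∪ {∅, Ω} = { {}, {B,F}, {A,D,E}, {B,D,F}, Ω }.
Round 1 adds 4:
  {A,C,E}  = {B,D,F}ᶜ
  {B,C,F}  = {A,D,E}ᶜ
  {A,C,D,E}  = {B,F}ᶜ
  {A,B,D,E,F}  = {A,D,E} ∪ {B,D,F}
  [9 total]
Round 2: 3 new —
  {C}  = {A,B,D,E,F}ᶜ
  {B,C,D,F}  = {B,D,F} ∪ {B,C,F}
  {A,B,C,E,F}  = {B,C,F} ∪ {A,C,E}
  [12 total]
Round 3 adds 2:
  {D}  = {A,B,C,E,F}ᶜ
  {A,E}  = {B,C,D,F}ᶜ
  [14 total]
Round 4: +2 →
  {C,D}  = {C} ∪ {D}
  {A,B,E,F}  = {A,E} ∪ {B,F}
  [16 total]
Round 5: closed — nothing new.

|σ(𝒢)| = 16.  σ(𝒢) = { {}, {C}, {D}, {A,E}, {B,F}, {C,D}, {A,C,E}, {A,D,E}, {B,C,F}, {B,D,F}, {A,B,E,F}, {A,C,D,E}, {B,C,D,F}, {A,B,C,E,F}, {A,B,D,E,F}, Ω }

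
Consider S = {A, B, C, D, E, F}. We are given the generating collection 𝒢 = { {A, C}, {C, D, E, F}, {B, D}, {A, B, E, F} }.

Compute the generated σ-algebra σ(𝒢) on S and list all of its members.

Answer: σ(𝒢) = { ∅, {A}, {B}, {C}, {D}, {A, B}, {A, C}, {A, D}, {B, C}, {B, D}, {C, D}, {E, F}, {A, B, C}, {A, B, D}, {A, C, D}, {A, E, F}, {B, C, D}, {B, E, F}, {C, E, F}, {D, E, F}, {A, B, C, D}, {A, B, E, F}, {A, C, E, F}, {A, D, E, F}, {B, C, E, F}, {B, D, E, F}, {C, D, E, F}, {A, B, C, E, F}, {A, B, D, E, F}, {A, C, D, E, F}, {B, C, D, E, F}, S }

Derivation:
Seed the family with 𝒢 together with ∅ and S: { ∅, {A, C}, {B, D}, {A, B, E, F}, {C, D, E, F}, S }.
Pass 1: +9 →
  {A, B}  = S∖{C, D, E, F}
  {C, D}  = S∖{A, B, E, F}
  {A, B, C, D}  = {A, C} ∪ {B, D}
  {A, C, E, F}  = S∖{B, D}
  {B, D, E, F}  = S∖{A, C}
  {A, B, C, E, F}  = {A, C} ∪ {A, B, E, F}
  {A, B, D, E, F}  = {B, D} ∪ {A, B, E, F}
  {A, C, D, E, F}  = {A, C} ∪ {C, D, E, F}
  {B, C, D, E, F}  = {C, D, E, F} ∪ {B, D}
  [15 total]
Pass 2 adds 9:
  {A}  = S∖{B, C, D, E, F}
  {B}  = S∖{A, C, D, E, F}
  {C}  = S∖{A, B, D, E, F}
  {D}  = S∖{A, B, C, E, F}
  {E, F}  = S∖{A, B, C, D}
  {A, B, C}  = {A, B} ∪ {A, C}
  {A, B, D}  = {A, B} ∪ {B, D}
  {A, C, D}  = {C, D} ∪ {A, C}
  {B, C, D}  = {C, D} ∪ {B, D}
  [24 total]
Pass 3: 6 new —
  {A, D}  = {D} ∪ {A}
  {B, C}  = {B} ∪ {C}
  {A, E, F}  = S∖{B, C, D}
  {B, E, F}  = S∖{A, C, D}
  {C, E, F}  = S∖{A, B, D}
  {D, E, F}  = S∖{A, B, C}
  [30 total]
Pass 4: 2 new —
  {A, D, E, F}  = S∖{B, C}
  {B, C, E, F}  = S∖{A, D}
  [32 total]
Pass 5: stable.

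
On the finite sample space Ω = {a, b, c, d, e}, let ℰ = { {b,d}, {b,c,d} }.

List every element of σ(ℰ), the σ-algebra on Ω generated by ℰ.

Start: ℰ ∪ {∅, Ω} = { ∅, {b,d}, {b,c,d}, Ω }.
Iteration 1 (2 new):
  {a,e}  = ᶜ of {b,c,d}
  {a,c,e}  = ᶜ of {b,d}
  [6 total]
Iteration 2 (1 new):
  {a,b,d,e}  = {a,e} ∪ {b,d}
  [7 total]
Iteration 3: 1 new —
  {c}  = ᶜ of {a,b,d,e}
  [8 total]
Iteration 4: closed — nothing new.

σ(ℰ) = { ∅, {c}, {a,e}, {b,d}, {a,c,e}, {b,c,d}, {a,b,d,e}, Ω }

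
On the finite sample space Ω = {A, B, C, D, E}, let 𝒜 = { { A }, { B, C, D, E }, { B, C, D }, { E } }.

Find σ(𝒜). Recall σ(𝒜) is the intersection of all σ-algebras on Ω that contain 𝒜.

|σ(𝒜)| = 8.  σ(𝒜) = { {  }, { A }, { E }, { A, E }, { B, C, D }, { A, B, C, D }, { B, C, D, E }, Ω }

Working:
Seed the family with 𝒜 together with ∅ and Ω: { {  }, { A }, { E }, { B, C, D }, { B, C, D, E }, Ω }.
Round 1 (2 new):
  { A, E }  = { B, C, D }ᶜ
  { A, B, C, D }  = { E }ᶜ
  (now 8)
Round 2 adds nothing — fixpoint reached.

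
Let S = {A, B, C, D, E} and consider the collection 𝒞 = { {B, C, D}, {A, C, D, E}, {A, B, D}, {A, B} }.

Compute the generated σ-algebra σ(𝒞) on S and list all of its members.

Begin from { {}, {A, B}, {A, B, D}, {B, C, D}, {A, C, D, E}, S } (that is, 𝒞 plus ∅ and S).
Round 1 adds 5:
  {B}  = complement {A, C, D, E}
  {A, E}  = complement {B, C, D}
  {C, E}  = complement {A, B, D}
  {C, D, E}  = complement {A, B}
  {A, B, C, D}  = {B, C, D} ∪ {A, B}
  [11 total]
Round 2: 7 new —
  {E}  = complement {A, B, C, D}
  {A, B, E}  = {A, B} ∪ {A, E}
  {A, C, E}  = {A, E} ∪ {C, E}
  {B, C, E}  = {B} ∪ {C, E}
  {A, B, C, E}  = {A, B} ∪ {C, E}
  {A, B, D, E}  = {A, B, D} ∪ {A, E}
  {B, C, D, E}  = {C, D, E} ∪ {B, C, D}
  [18 total]
Round 3 adds 7:
  {A}  = complement {B, C, D, E}
  {C}  = complement {A, B, D, E}
  {D}  = complement {A, B, C, E}
  {A, D}  = complement {B, C, E}
  {B, D}  = complement {A, C, E}
  {B, E}  = {B} ∪ {E}
  {C, D}  = complement {A, B, E}
  [25 total]
Round 4: +7 →
  {A, C}  = {C} ∪ {A}
  {B, C}  = {B} ∪ {C}
  {D, E}  = {E} ∪ {D}
  {A, B, C}  = {A, B} ∪ {C}
  {A, C, D}  = complement {B, E}
  {A, D, E}  = {E} ∪ {A, D}
  {B, D, E}  = {B, E} ∪ {D}
  [32 total]
After Round 5 the family is unchanged; done.

Therefore σ(𝒞) = { {}, {A}, {B}, {C}, {D}, {E}, {A, B}, {A, C}, {A, D}, {A, E}, {B, C}, {B, D}, {B, E}, {C, D}, {C, E}, {D, E}, {A, B, C}, {A, B, D}, {A, B, E}, {A, C, D}, {A, C, E}, {A, D, E}, {B, C, D}, {B, C, E}, {B, D, E}, {C, D, E}, {A, B, C, D}, {A, B, C, E}, {A, B, D, E}, {A, C, D, E}, {B, C, D, E}, S } (|σ(𝒞)| = 32).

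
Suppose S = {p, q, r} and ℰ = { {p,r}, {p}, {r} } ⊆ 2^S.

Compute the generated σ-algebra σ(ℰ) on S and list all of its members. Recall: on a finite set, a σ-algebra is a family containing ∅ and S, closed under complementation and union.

σ(ℰ) (8 sets): { {}, {p}, {q}, {r}, {p,q}, {p,r}, {q,r}, S }

Derivation:
Initial family (5 sets): { {}, {p}, {r}, {p,r}, S }.
Pass 1 (3 new):
  {q}  = S∖{p,r}
  {p,q}  = S∖{r}
  {q,r}  = S∖{p}
  — 8 sets.
Pass 2: stable.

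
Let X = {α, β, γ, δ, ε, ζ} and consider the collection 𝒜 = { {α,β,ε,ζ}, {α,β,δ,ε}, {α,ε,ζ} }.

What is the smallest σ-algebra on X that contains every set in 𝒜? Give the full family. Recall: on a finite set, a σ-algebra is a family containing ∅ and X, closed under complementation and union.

Start: 𝒜 ∪ {∅, X} = { {}, {α,ε,ζ}, {α,β,δ,ε}, {α,β,ε,ζ}, X }.
Iteration 1: 4 new —
  {γ,δ}  = X∖{α,β,ε,ζ}
  {γ,ζ}  = X∖{α,β,δ,ε}
  {β,γ,δ}  = X∖{α,ε,ζ}
  {α,β,δ,ε,ζ}  = {α,ε,ζ} ∪ {α,β,δ,ε}
  |family| = 9
Iteration 2 (7 new):
  {γ}  = X∖{α,β,δ,ε,ζ}
  {γ,δ,ζ}  = {γ,δ} ∪ {γ,ζ}
  {α,γ,ε,ζ}  = {α,ε,ζ} ∪ {γ,ζ}
  {β,γ,δ,ζ}  = {β,γ,δ} ∪ {γ,ζ}
  {α,β,γ,δ,ε}  = {γ,δ} ∪ {α,β,δ,ε}
  {α,β,γ,ε,ζ}  = {γ,ζ} ∪ {α,β,ε,ζ}
  {α,γ,δ,ε,ζ}  = {γ,δ} ∪ {α,ε,ζ}
  |family| = 16
Iteration 3: +6 →
  {β}  = X∖{α,γ,δ,ε,ζ}
  {δ}  = X∖{α,β,γ,ε,ζ}
  {ζ}  = X∖{α,β,γ,δ,ε}
  {α,ε}  = X∖{β,γ,δ,ζ}
  {β,δ}  = X∖{α,γ,ε,ζ}
  {α,β,ε}  = X∖{γ,δ,ζ}
  |family| = 22
Iteration 4 (10 new):
  {β,γ}  = {β} ∪ {γ}
  {β,ζ}  = {β} ∪ {ζ}
  {δ,ζ}  = {ζ} ∪ {δ}
  {α,γ,ε}  = {γ} ∪ {α,ε}
  {α,δ,ε}  = {α,ε} ∪ {δ}
  {β,γ,ζ}  = {β} ∪ {γ,ζ}
  {β,δ,ζ}  = {ζ} ∪ {β,δ}
  {α,β,γ,ε}  = {γ} ∪ {α,β,ε}
  {α,γ,δ,ε}  = {γ,δ} ∪ {α,ε}
  {α,δ,ε,ζ}  = {α,ε,ζ} ∪ {δ}
  |family| = 32
Iteration 5: no new sets; the family is a σ-algebra.

|σ(𝒜)| = 32.  σ(𝒜) = { {}, {β}, {γ}, {δ}, {ζ}, {α,ε}, {β,γ}, {β,δ}, {β,ζ}, {γ,δ}, {γ,ζ}, {δ,ζ}, {α,β,ε}, {α,γ,ε}, {α,δ,ε}, {α,ε,ζ}, {β,γ,δ}, {β,γ,ζ}, {β,δ,ζ}, {γ,δ,ζ}, {α,β,γ,ε}, {α,β,δ,ε}, {α,β,ε,ζ}, {α,γ,δ,ε}, {α,γ,ε,ζ}, {α,δ,ε,ζ}, {β,γ,δ,ζ}, {α,β,γ,δ,ε}, {α,β,γ,ε,ζ}, {α,β,δ,ε,ζ}, {α,γ,δ,ε,ζ}, X }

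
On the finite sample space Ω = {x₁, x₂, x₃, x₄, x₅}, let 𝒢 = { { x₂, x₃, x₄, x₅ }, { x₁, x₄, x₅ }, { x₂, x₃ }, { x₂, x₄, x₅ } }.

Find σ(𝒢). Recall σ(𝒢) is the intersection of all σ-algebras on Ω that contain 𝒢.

Start: 𝒢 ∪ {∅, Ω} = { ∅, { x₂, x₃ }, { x₁, x₄, x₅ }, { x₂, x₄, x₅ }, { x₂, x₃, x₄, x₅ }, Ω }.
Iteration 1. New:
  { x₁ }  = { x₂, x₃, x₄, x₅ }ᶜ
  { x₁, x₃ }  = { x₂, x₄, x₅ }ᶜ
  { x₁, x₂, x₄, x₅ }  = { x₁, x₄, x₅ } ∪ { x₂, x₄, x₅ }
  [9 total]
Iteration 2. New:
  { x₃ }  = { x₁, x₂, x₄, x₅ }ᶜ
  { x₁, x₂, x₃ }  = { x₂, x₃ } ∪ { x₁, x₃ }
  { x₁, x₃, x₄, x₅ }  = { x₁, x₄, x₅ } ∪ { x₁, x₃ }
  [12 total]
Iteration 3 adds 2:
  { x₂ }  = { x₁, x₃, x₄, x₅ }ᶜ
  { x₄, x₅ }  = { x₁, x₂, x₃ }ᶜ
  [14 total]
Iteration 4: +2 →
  { x₁, x₂ }  = { x₂ } ∪ { x₁ }
  { x₃, x₄, x₅ }  = { x₃ } ∪ { x₄, x₅ }
  [16 total]
Iteration 5 adds nothing — fixpoint reached.

σ(𝒢) = { ∅, { x₁ }, { x₂ }, { x₃ }, { x₁, x₂ }, { x₁, x₃ }, { x₂, x₃ }, { x₄, x₅ }, { x₁, x₂, x₃ }, { x₁, x₄, x₅ }, { x₂, x₄, x₅ }, { x₃, x₄, x₅ }, { x₁, x₂, x₄, x₅ }, { x₁, x₃, x₄, x₅ }, { x₂, x₃, x₄, x₅ }, Ω }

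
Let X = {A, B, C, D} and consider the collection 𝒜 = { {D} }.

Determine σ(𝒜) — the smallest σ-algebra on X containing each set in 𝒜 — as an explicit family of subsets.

Start: 𝒜 ∪ {∅, X} = { {}, {D}, X }.
Pass 1. New:
  {A,B,C}  = ᶜ of {D}
  |family| = 4
Pass 2: closed — nothing new.

σ(𝒜) = { {}, {D}, {A,B,C}, X }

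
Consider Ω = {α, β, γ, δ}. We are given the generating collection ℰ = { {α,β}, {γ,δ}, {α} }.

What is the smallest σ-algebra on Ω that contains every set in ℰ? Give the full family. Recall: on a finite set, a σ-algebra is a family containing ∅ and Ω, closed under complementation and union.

Answer: σ(ℰ) = { ∅, {α}, {β}, {α,β}, {γ,δ}, {α,γ,δ}, {β,γ,δ}, Ω }

Check:
Take S₀ = ℰ ∪ {∅, Ω} = { ∅, {α}, {α,β}, {γ,δ}, Ω }.
Step 1 adds 2:
  {α,γ,δ}  = {γ,δ} ∪ {α}
  {β,γ,δ}  = complement {α}
  [7 total]
Step 2 (1 new):
  {β}  = complement {α,γ,δ}
  [8 total]
Step 3: stable.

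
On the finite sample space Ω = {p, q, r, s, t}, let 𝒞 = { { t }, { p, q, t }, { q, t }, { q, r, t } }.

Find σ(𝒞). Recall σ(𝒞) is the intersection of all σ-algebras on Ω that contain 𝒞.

Start: 𝒞 ∪ {∅, Ω} = { {  }, { t }, { q, t }, { p, q, t }, { q, r, t }, Ω }.
Step 1: 5 new —
  { p, s }  = complement { q, r, t }
  { r, s }  = complement { p, q, t }
  { p, r, s }  = complement { q, t }
  { p, q, r, s }  = complement { t }
  { p, q, r, t }  = { p, q, t } ∪ { q, r, t }
  — 11 sets.
Step 2: 6 new —
  { s }  = complement { p, q, r, t }
  { p, s, t }  = { t } ∪ { p, s }
  { r, s, t }  = { r, s } ∪ { t }
  { p, q, s, t }  = { q, t } ∪ { p, s }
  { p, r, s, t }  = { t } ∪ { p, r, s }
  { q, r, s, t }  = { q, t } ∪ { r, s }
  — 17 sets.
Step 3. New:
  { p }  = complement { q, r, s, t }
  { q }  = complement { p, r, s, t }
  { r }  = complement { p, q, s, t }
  { p, q }  = complement { r, s, t }
  { q, r }  = complement { p, s, t }
  { s, t }  = { s } ∪ { t }
  { q, s, t }  = { q, t } ∪ { s }
  — 24 sets.
Step 4: 7 new —
  { p, r }  = complement { q, s, t }
  { p, t }  = { t } ∪ { p }
  { q, s }  = { q } ∪ { s }
  { r, t }  = { t } ∪ { r }
  { p, q, r }  = complement { s, t }
  { p, q, s }  = { p, q } ∪ { p, s }
  { q, r, s }  = { r, s } ∪ { q }
  — 31 sets.
Step 5: 1 new —
  { p, r, t }  = complement { q, s }
  — 32 sets.
After Step 6 the family is unchanged; done.

σ(𝒞) = { {  }, { p }, { q }, { r }, { s }, { t }, { p, q }, { p, r }, { p, s }, { p, t }, { q, r }, { q, s }, { q, t }, { r, s }, { r, t }, { s, t }, { p, q, r }, { p, q, s }, { p, q, t }, { p, r, s }, { p, r, t }, { p, s, t }, { q, r, s }, { q, r, t }, { q, s, t }, { r, s, t }, { p, q, r, s }, { p, q, r, t }, { p, q, s, t }, { p, r, s, t }, { q, r, s, t }, Ω }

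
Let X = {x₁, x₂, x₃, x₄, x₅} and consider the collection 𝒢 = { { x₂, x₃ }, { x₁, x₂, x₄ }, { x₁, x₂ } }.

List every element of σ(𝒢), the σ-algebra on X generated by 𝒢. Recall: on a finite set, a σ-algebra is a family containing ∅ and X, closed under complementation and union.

Answer: σ(𝒢) = { {}, { x₁ }, { x₂ }, { x₃ }, { x₄ }, { x₅ }, { x₁, x₂ }, { x₁, x₃ }, { x₁, x₄ }, { x₁, x₅ }, { x₂, x₃ }, { x₂, x₄ }, { x₂, x₅ }, { x₃, x₄ }, { x₃, x₅ }, { x₄, x₅ }, { x₁, x₂, x₃ }, { x₁, x₂, x₄ }, { x₁, x₂, x₅ }, { x₁, x₃, x₄ }, { x₁, x₃, x₅ }, { x₁, x₄, x₅ }, { x₂, x₃, x₄ }, { x₂, x₃, x₅ }, { x₂, x₄, x₅ }, { x₃, x₄, x₅ }, { x₁, x₂, x₃, x₄ }, { x₁, x₂, x₃, x₅ }, { x₁, x₂, x₄, x₅ }, { x₁, x₃, x₄, x₅ }, { x₂, x₃, x₄, x₅ }, X }

Check:
Seed the family with 𝒢 together with ∅ and X: { {}, { x₁, x₂ }, { x₂, x₃ }, { x₁, x₂, x₄ }, X }.
Iteration 1: 5 new —
  { x₃, x₅ }  = complement { x₁, x₂, x₄ }
  { x₁, x₂, x₃ }  = { x₂, x₃ } ∪ { x₁, x₂ }
  { x₁, x₄, x₅ }  = complement { x₂, x₃ }
  { x₃, x₄, x₅ }  = complement { x₁, x₂ }
  { x₁, x₂, x₃, x₄ }  = { x₂, x₃ } ∪ { x₁, x₂, x₄ }
  — 10 sets.
Iteration 2 (7 new):
  { x₅ }  = complement { x₁, x₂, x₃, x₄ }
  { x₄, x₅ }  = complement { x₁, x₂, x₃ }
  { x₂, x₃, x₅ }  = { x₂, x₃ } ∪ { x₃, x₅ }
  { x₁, x₂, x₃, x₅ }  = { x₁, x₂, x₃ } ∪ { x₃, x₅ }
  { x₁, x₂, x₄, x₅ }  = { x₁, x₄, x₅ } ∪ { x₁, x₂ }
  { x₁, x₃, x₄, x₅ }  = { x₁, x₄, x₅ } ∪ { x₃, x₄, x₅ }
  { x₂, x₃, x₄, x₅ }  = { x₃, x₄, x₅ } ∪ { x₂, x₃ }
  — 17 sets.
Iteration 3: +6 →
  { x₁ }  = complement { x₂, x₃, x₄, x₅ }
  { x₂ }  = complement { x₁, x₃, x₄, x₅ }
  { x₃ }  = complement { x₁, x₂, x₄, x₅ }
  { x₄ }  = complement { x₁, x₂, x₃, x₅ }
  { x₁, x₄ }  = complement { x₂, x₃, x₅ }
  { x₁, x₂, x₅ }  = { x₁, x₂ } ∪ { x₅ }
  — 23 sets.
Iteration 4: +9 →
  { x₁, x₃ }  = { x₃ } ∪ { x₁ }
  { x₁, x₅ }  = { x₅ } ∪ { x₁ }
  { x₂, x₄ }  = { x₂ } ∪ { x₄ }
  { x₂, x₅ }  = { x₂ } ∪ { x₅ }
  { x₃, x₄ }  = complement { x₁, x₂, x₅ }
  { x₁, x₃, x₄ }  = { x₃ } ∪ { x₁, x₄ }
  { x₁, x₃, x₅ }  = { x₃, x₅ } ∪ { x₁ }
  { x₂, x₃, x₄ }  = { x₂, x₃ } ∪ { x₄ }
  { x₂, x₄, x₅ }  = { x₂ } ∪ { x₄, x₅ }
  — 32 sets.
After Iteration 5 the family is unchanged; done.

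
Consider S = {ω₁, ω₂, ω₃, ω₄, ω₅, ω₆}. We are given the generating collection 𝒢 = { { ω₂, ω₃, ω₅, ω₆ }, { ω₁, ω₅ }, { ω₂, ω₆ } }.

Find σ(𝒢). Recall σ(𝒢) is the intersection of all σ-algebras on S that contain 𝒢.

σ(𝒢) = { {}, { ω₁ }, { ω₃ }, { ω₄ }, { ω₅ }, { ω₁, ω₃ }, { ω₁, ω₄ }, { ω₁, ω₅ }, { ω₂, ω₆ }, { ω₃, ω₄ }, { ω₃, ω₅ }, { ω₄, ω₅ }, { ω₁, ω₂, ω₆ }, { ω₁, ω₃, ω₄ }, { ω₁, ω₃, ω₅ }, { ω₁, ω₄, ω₅ }, { ω₂, ω₃, ω₆ }, { ω₂, ω₄, ω₆ }, { ω₂, ω₅, ω₆ }, { ω₃, ω₄, ω₅ }, { ω₁, ω₂, ω₃, ω₆ }, { ω₁, ω₂, ω₄, ω₆ }, { ω₁, ω₂, ω₅, ω₆ }, { ω₁, ω₃, ω₄, ω₅ }, { ω₂, ω₃, ω₄, ω₆ }, { ω₂, ω₃, ω₅, ω₆ }, { ω₂, ω₄, ω₅, ω₆ }, { ω₁, ω₂, ω₃, ω₄, ω₆ }, { ω₁, ω₂, ω₃, ω₅, ω₆ }, { ω₁, ω₂, ω₄, ω₅, ω₆ }, { ω₂, ω₃, ω₄, ω₅, ω₆ }, S }

Check:
Start: 𝒢 ∪ {∅, S} = { {}, { ω₁, ω₅ }, { ω₂, ω₆ }, { ω₂, ω₃, ω₅, ω₆ }, S }.
Pass 1 (5 new):
  { ω₁, ω₄ }  = complement { ω₂, ω₃, ω₅, ω₆ }
  { ω₁, ω₂, ω₅, ω₆ }  = { ω₁, ω₅ } ∪ { ω₂, ω₆ }
  { ω₁, ω₃, ω₄, ω₅ }  = complement { ω₂, ω₆ }
  { ω₂, ω₃, ω₄, ω₆ }  = complement { ω₁, ω₅ }
  { ω₁, ω₂, ω₃, ω₅, ω₆ }  = { ω₁, ω₅ } ∪ { ω₂, ω₃, ω₅, ω₆ }
  (now 10)
Pass 2: +7 →
  { ω₄ }  = complement { ω₁, ω₂, ω₃, ω₅, ω₆ }
  { ω₃, ω₄ }  = complement { ω₁, ω₂, ω₅, ω₆ }
  { ω₁, ω₄, ω₅ }  = { ω₁, ω₄ } ∪ { ω₁, ω₅ }
  { ω₁, ω₂, ω₄, ω₆ }  = { ω₂, ω₆ } ∪ { ω₁, ω₄ }
  { ω₁, ω₂, ω₃, ω₄, ω₆ }  = { ω₁, ω₄ } ∪ { ω₂, ω₃, ω₄, ω₆ }
  { ω₁, ω₂, ω₄, ω₅, ω₆ }  = { ω₁, ω₄ } ∪ { ω₁, ω₂, ω₅, ω₆ }
  { ω₂, ω₃, ω₄, ω₅, ω₆ }  = { ω₂, ω₃, ω₄, ω₆ } ∪ { ω₂, ω₃, ω₅, ω₆ }
  (now 17)
Pass 3 adds 7:
  { ω₁ }  = complement { ω₂, ω₃, ω₄, ω₅, ω₆ }
  { ω₃ }  = complement { ω₁, ω₂, ω₄, ω₅, ω₆ }
  { ω₅ }  = complement { ω₁, ω₂, ω₃, ω₄, ω₆ }
  { ω₃, ω₅ }  = complement { ω₁, ω₂, ω₄, ω₆ }
  { ω₁, ω₃, ω₄ }  = { ω₃, ω₄ } ∪ { ω₁, ω₄ }
  { ω₂, ω₃, ω₆ }  = complement { ω₁, ω₄, ω₅ }
  { ω₂, ω₄, ω₆ }  = { ω₄ } ∪ { ω₂, ω₆ }
  (now 24)
Pass 4: 8 new —
  { ω₁, ω₃ }  = { ω₁ } ∪ { ω₃ }
  { ω₄, ω₅ }  = { ω₅ } ∪ { ω₄ }
  { ω₁, ω₂, ω₆ }  = { ω₁ } ∪ { ω₂, ω₆ }
  { ω₁, ω₃, ω₅ }  = complement { ω₂, ω₄, ω₆ }
  { ω₂, ω₅, ω₆ }  = complement { ω₁, ω₃, ω₄ }
  { ω₃, ω₄, ω₅ }  = { ω₃, ω₄ } ∪ { ω₅ }
  { ω₁, ω₂, ω₃, ω₆ }  = { ω₁ } ∪ { ω₂, ω₃, ω₆ }
  { ω₂, ω₄, ω₅, ω₆ }  = { ω₂, ω₄, ω₆ } ∪ { ω₅ }
  (now 32)
Pass 5 adds nothing — fixpoint reached.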